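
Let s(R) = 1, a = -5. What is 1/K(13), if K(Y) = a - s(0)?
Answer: -⅙ ≈ -0.16667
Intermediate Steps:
K(Y) = -6 (K(Y) = -5 - 1*1 = -5 - 1 = -6)
1/K(13) = 1/(-6) = -⅙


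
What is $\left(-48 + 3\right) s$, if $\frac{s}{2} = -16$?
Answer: $1440$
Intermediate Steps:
$s = -32$ ($s = 2 \left(-16\right) = -32$)
$\left(-48 + 3\right) s = \left(-48 + 3\right) \left(-32\right) = \left(-45\right) \left(-32\right) = 1440$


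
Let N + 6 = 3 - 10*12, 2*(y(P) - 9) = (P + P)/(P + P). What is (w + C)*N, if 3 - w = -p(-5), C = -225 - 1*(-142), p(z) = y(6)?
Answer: 17343/2 ≈ 8671.5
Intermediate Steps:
y(P) = 19/2 (y(P) = 9 + ((P + P)/(P + P))/2 = 9 + ((2*P)/((2*P)))/2 = 9 + ((2*P)*(1/(2*P)))/2 = 9 + (½)*1 = 9 + ½ = 19/2)
p(z) = 19/2
C = -83 (C = -225 + 142 = -83)
w = 25/2 (w = 3 - (-1)*19/2 = 3 - 1*(-19/2) = 3 + 19/2 = 25/2 ≈ 12.500)
N = -123 (N = -6 + (3 - 10*12) = -6 + (3 - 120) = -6 - 117 = -123)
(w + C)*N = (25/2 - 83)*(-123) = -141/2*(-123) = 17343/2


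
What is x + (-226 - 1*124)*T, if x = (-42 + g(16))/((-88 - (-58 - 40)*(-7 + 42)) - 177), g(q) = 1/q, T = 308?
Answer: -5458992671/50640 ≈ -1.0780e+5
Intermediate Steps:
x = -671/50640 (x = (-42 + 1/16)/((-88 - (-58 - 40)*(-7 + 42)) - 177) = (-42 + 1/16)/((-88 - (-98)*35) - 177) = -671/(16*((-88 - 1*(-3430)) - 177)) = -671/(16*((-88 + 3430) - 177)) = -671/(16*(3342 - 177)) = -671/16/3165 = -671/16*1/3165 = -671/50640 ≈ -0.013250)
x + (-226 - 1*124)*T = -671/50640 + (-226 - 1*124)*308 = -671/50640 + (-226 - 124)*308 = -671/50640 - 350*308 = -671/50640 - 107800 = -5458992671/50640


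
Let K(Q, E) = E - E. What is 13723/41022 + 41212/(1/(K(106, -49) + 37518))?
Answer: 63427880689675/41022 ≈ 1.5462e+9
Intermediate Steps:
K(Q, E) = 0
13723/41022 + 41212/(1/(K(106, -49) + 37518)) = 13723/41022 + 41212/(1/(0 + 37518)) = 13723*(1/41022) + 41212/(1/37518) = 13723/41022 + 41212/(1/37518) = 13723/41022 + 41212*37518 = 13723/41022 + 1546191816 = 63427880689675/41022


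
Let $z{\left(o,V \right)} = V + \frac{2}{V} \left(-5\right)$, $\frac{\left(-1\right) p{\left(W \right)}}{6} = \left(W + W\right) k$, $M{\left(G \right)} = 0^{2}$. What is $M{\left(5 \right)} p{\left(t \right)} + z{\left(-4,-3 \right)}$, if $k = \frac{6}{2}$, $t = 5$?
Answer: $\frac{1}{3} \approx 0.33333$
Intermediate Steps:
$M{\left(G \right)} = 0$
$k = 3$ ($k = 6 \cdot \frac{1}{2} = 3$)
$p{\left(W \right)} = - 36 W$ ($p{\left(W \right)} = - 6 \left(W + W\right) 3 = - 6 \cdot 2 W 3 = - 6 \cdot 6 W = - 36 W$)
$z{\left(o,V \right)} = V - \frac{10}{V}$
$M{\left(5 \right)} p{\left(t \right)} + z{\left(-4,-3 \right)} = 0 \left(\left(-36\right) 5\right) - \left(3 + \frac{10}{-3}\right) = 0 \left(-180\right) - - \frac{1}{3} = 0 + \left(-3 + \frac{10}{3}\right) = 0 + \frac{1}{3} = \frac{1}{3}$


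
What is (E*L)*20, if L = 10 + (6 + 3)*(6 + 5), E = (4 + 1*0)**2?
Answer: 34880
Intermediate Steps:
E = 16 (E = (4 + 0)**2 = 4**2 = 16)
L = 109 (L = 10 + 9*11 = 10 + 99 = 109)
(E*L)*20 = (16*109)*20 = 1744*20 = 34880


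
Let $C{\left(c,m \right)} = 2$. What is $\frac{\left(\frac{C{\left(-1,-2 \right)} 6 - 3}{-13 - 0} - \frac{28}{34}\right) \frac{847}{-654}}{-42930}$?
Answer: $- \frac{56749}{1240968924} \approx -4.573 \cdot 10^{-5}$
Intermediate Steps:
$\frac{\left(\frac{C{\left(-1,-2 \right)} 6 - 3}{-13 - 0} - \frac{28}{34}\right) \frac{847}{-654}}{-42930} = \frac{\left(\frac{2 \cdot 6 - 3}{-13 - 0} - \frac{28}{34}\right) \frac{847}{-654}}{-42930} = \left(\frac{12 - 3}{-13 + 0} - \frac{14}{17}\right) 847 \left(- \frac{1}{654}\right) \left(- \frac{1}{42930}\right) = \left(\frac{9}{-13} - \frac{14}{17}\right) \left(- \frac{847}{654}\right) \left(- \frac{1}{42930}\right) = \left(9 \left(- \frac{1}{13}\right) - \frac{14}{17}\right) \left(- \frac{847}{654}\right) \left(- \frac{1}{42930}\right) = \left(- \frac{9}{13} - \frac{14}{17}\right) \left(- \frac{847}{654}\right) \left(- \frac{1}{42930}\right) = \left(- \frac{335}{221}\right) \left(- \frac{847}{654}\right) \left(- \frac{1}{42930}\right) = \frac{283745}{144534} \left(- \frac{1}{42930}\right) = - \frac{56749}{1240968924}$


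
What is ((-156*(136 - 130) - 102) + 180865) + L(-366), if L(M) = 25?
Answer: 179852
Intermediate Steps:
((-156*(136 - 130) - 102) + 180865) + L(-366) = ((-156*(136 - 130) - 102) + 180865) + 25 = ((-156*6 - 102) + 180865) + 25 = ((-936 - 102) + 180865) + 25 = (-1038 + 180865) + 25 = 179827 + 25 = 179852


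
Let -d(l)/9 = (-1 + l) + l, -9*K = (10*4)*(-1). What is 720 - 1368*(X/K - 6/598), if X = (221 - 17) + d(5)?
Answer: -55502883/1495 ≈ -37126.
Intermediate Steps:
K = 40/9 (K = -10*4*(-1)/9 = -40*(-1)/9 = -⅑*(-40) = 40/9 ≈ 4.4444)
d(l) = 9 - 18*l (d(l) = -9*((-1 + l) + l) = -9*(-1 + 2*l) = 9 - 18*l)
X = 123 (X = (221 - 17) + (9 - 18*5) = 204 + (9 - 90) = 204 - 81 = 123)
720 - 1368*(X/K - 6/598) = 720 - 1368*(123/(40/9) - 6/598) = 720 - 1368*(123*(9/40) - 6*1/598) = 720 - 1368*(1107/40 - 3/299) = 720 - 1368*330873/11960 = 720 - 56579283/1495 = -55502883/1495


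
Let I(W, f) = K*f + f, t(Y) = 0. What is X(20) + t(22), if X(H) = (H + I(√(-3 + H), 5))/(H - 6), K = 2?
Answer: 5/2 ≈ 2.5000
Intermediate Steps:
I(W, f) = 3*f (I(W, f) = 2*f + f = 3*f)
X(H) = (15 + H)/(-6 + H) (X(H) = (H + 3*5)/(H - 6) = (H + 15)/(-6 + H) = (15 + H)/(-6 + H))
X(20) + t(22) = (15 + 20)/(-6 + 20) + 0 = 35/14 + 0 = (1/14)*35 + 0 = 5/2 + 0 = 5/2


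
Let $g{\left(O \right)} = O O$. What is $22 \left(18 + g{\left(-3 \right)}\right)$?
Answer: $594$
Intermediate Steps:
$g{\left(O \right)} = O^{2}$
$22 \left(18 + g{\left(-3 \right)}\right) = 22 \left(18 + \left(-3\right)^{2}\right) = 22 \left(18 + 9\right) = 22 \cdot 27 = 594$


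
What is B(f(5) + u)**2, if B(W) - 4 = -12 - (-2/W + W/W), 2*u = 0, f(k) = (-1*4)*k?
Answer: 8281/100 ≈ 82.810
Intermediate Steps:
f(k) = -4*k
u = 0 (u = (1/2)*0 = 0)
B(W) = -9 + 2/W (B(W) = 4 + (-12 - (-2/W + W/W)) = 4 + (-12 - (-2/W + 1)) = 4 + (-12 - (1 - 2/W)) = 4 + (-12 + (-1 + 2/W)) = 4 + (-13 + 2/W) = -9 + 2/W)
B(f(5) + u)**2 = (-9 + 2/(-4*5 + 0))**2 = (-9 + 2/(-20 + 0))**2 = (-9 + 2/(-20))**2 = (-9 + 2*(-1/20))**2 = (-9 - 1/10)**2 = (-91/10)**2 = 8281/100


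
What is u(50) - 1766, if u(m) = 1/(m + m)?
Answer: -176599/100 ≈ -1766.0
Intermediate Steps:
u(m) = 1/(2*m)
u(50) - 1766 = (½)/50 - 1766 = (½)*(1/50) - 1766 = 1/100 - 1766 = -176599/100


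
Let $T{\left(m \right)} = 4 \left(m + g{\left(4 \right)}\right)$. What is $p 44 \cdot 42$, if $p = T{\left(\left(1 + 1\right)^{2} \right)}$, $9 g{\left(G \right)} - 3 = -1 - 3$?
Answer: $\frac{86240}{3} \approx 28747.0$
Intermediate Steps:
$g{\left(G \right)} = - \frac{1}{9}$ ($g{\left(G \right)} = \frac{1}{3} + \frac{-1 - 3}{9} = \frac{1}{3} + \frac{1}{9} \left(-4\right) = \frac{1}{3} - \frac{4}{9} = - \frac{1}{9}$)
$T{\left(m \right)} = - \frac{4}{9} + 4 m$ ($T{\left(m \right)} = 4 \left(m - \frac{1}{9}\right) = 4 \left(- \frac{1}{9} + m\right) = - \frac{4}{9} + 4 m$)
$p = \frac{140}{9}$ ($p = - \frac{4}{9} + 4 \left(1 + 1\right)^{2} = - \frac{4}{9} + 4 \cdot 2^{2} = - \frac{4}{9} + 4 \cdot 4 = - \frac{4}{9} + 16 = \frac{140}{9} \approx 15.556$)
$p 44 \cdot 42 = \frac{140}{9} \cdot 44 \cdot 42 = \frac{6160}{9} \cdot 42 = \frac{86240}{3}$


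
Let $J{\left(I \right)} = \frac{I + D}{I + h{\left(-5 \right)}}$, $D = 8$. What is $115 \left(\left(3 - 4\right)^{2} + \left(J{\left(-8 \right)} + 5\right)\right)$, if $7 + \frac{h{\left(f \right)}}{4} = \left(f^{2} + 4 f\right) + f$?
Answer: $690$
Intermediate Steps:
$h{\left(f \right)} = -28 + 4 f^{2} + 20 f$ ($h{\left(f \right)} = -28 + 4 \left(\left(f^{2} + 4 f\right) + f\right) = -28 + 4 \left(f^{2} + 5 f\right) = -28 + \left(4 f^{2} + 20 f\right) = -28 + 4 f^{2} + 20 f$)
$J{\left(I \right)} = \frac{8 + I}{-28 + I}$ ($J{\left(I \right)} = \frac{I + 8}{I + \left(-28 + 4 \left(-5\right)^{2} + 20 \left(-5\right)\right)} = \frac{8 + I}{I - 28} = \frac{8 + I}{-28 + I}$)
$115 \left(\left(3 - 4\right)^{2} + \left(J{\left(-8 \right)} + 5\right)\right) = 115 \left(\left(3 - 4\right)^{2} + \left(\frac{8 - 8}{-28 - 8} + 5\right)\right) = 115 \left(\left(-1\right)^{2} + \left(\frac{1}{-36} \cdot 0 + 5\right)\right) = 115 \left(1 + \left(\left(- \frac{1}{36}\right) 0 + 5\right)\right) = 115 \left(1 + \left(0 + 5\right)\right) = 115 \left(1 + 5\right) = 115 \cdot 6 = 690$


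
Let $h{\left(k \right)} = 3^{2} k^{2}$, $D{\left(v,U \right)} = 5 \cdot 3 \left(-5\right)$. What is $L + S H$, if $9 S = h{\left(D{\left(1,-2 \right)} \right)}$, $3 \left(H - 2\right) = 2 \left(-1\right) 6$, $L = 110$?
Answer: $-11140$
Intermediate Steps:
$D{\left(v,U \right)} = -75$ ($D{\left(v,U \right)} = 15 \left(-5\right) = -75$)
$h{\left(k \right)} = 9 k^{2}$
$H = -2$ ($H = 2 + \frac{2 \left(-1\right) 6}{3} = 2 + \frac{\left(-2\right) 6}{3} = 2 + \frac{1}{3} \left(-12\right) = 2 - 4 = -2$)
$S = 5625$ ($S = \frac{9 \left(-75\right)^{2}}{9} = \frac{9 \cdot 5625}{9} = \frac{1}{9} \cdot 50625 = 5625$)
$L + S H = 110 + 5625 \left(-2\right) = 110 - 11250 = -11140$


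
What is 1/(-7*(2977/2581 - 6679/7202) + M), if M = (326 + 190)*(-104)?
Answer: -18588362/997555271353 ≈ -1.8634e-5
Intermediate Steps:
M = -53664 (M = 516*(-104) = -53664)
1/(-7*(2977/2581 - 6679/7202) + M) = 1/(-7*(2977/2581 - 6679/7202) - 53664) = 1/(-7*4201855/18588362 - 53664) = 1/(-29412985/18588362 - 53664) = 1/(-997555271353/18588362) = -18588362/997555271353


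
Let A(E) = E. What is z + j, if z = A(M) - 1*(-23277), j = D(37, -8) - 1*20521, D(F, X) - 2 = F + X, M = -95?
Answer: 2692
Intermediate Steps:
D(F, X) = 2 + F + X (D(F, X) = 2 + (F + X) = 2 + F + X)
j = -20490 (j = (2 + 37 - 8) - 1*20521 = 31 - 20521 = -20490)
z = 23182 (z = -95 - 1*(-23277) = -95 + 23277 = 23182)
z + j = 23182 - 20490 = 2692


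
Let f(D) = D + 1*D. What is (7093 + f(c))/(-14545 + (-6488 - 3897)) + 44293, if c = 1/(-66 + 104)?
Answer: 10490065271/236835 ≈ 44293.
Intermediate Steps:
c = 1/38 ≈ 0.026316
f(D) = 2*D (f(D) = D + D = 2*D)
(7093 + f(c))/(-14545 + (-6488 - 3897)) + 44293 = (7093 + 2*(1/38))/(-14545 + (-6488 - 3897)) + 44293 = (7093 + 1/19)/(-14545 - 10385) + 44293 = (134768/19)/(-24930) + 44293 = (134768/19)*(-1/24930) + 44293 = -67384/236835 + 44293 = 10490065271/236835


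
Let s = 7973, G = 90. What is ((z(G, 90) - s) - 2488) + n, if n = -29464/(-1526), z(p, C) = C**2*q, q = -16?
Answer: -106851811/763 ≈ -1.4004e+5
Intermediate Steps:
z(p, C) = -16*C**2 (z(p, C) = C**2*(-16) = -16*C**2)
n = 14732/763 (n = -29464*(-1/1526) = 14732/763 ≈ 19.308)
((z(G, 90) - s) - 2488) + n = ((-16*90**2 - 1*7973) - 2488) + 14732/763 = ((-16*8100 - 7973) - 2488) + 14732/763 = ((-129600 - 7973) - 2488) + 14732/763 = (-137573 - 2488) + 14732/763 = -140061 + 14732/763 = -106851811/763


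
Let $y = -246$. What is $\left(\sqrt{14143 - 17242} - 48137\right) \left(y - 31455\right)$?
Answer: $1525991037 - 31701 i \sqrt{3099} \approx 1.526 \cdot 10^{9} - 1.7648 \cdot 10^{6} i$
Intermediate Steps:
$\left(\sqrt{14143 - 17242} - 48137\right) \left(y - 31455\right) = \left(\sqrt{14143 - 17242} - 48137\right) \left(-246 - 31455\right) = \left(\sqrt{-3099} - 48137\right) \left(-31701\right) = \left(i \sqrt{3099} - 48137\right) \left(-31701\right) = \left(-48137 + i \sqrt{3099}\right) \left(-31701\right) = 1525991037 - 31701 i \sqrt{3099}$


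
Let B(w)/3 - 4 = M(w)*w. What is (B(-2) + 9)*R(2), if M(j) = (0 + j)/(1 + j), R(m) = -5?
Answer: -45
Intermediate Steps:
M(j) = j/(1 + j)
B(w) = 12 + 3*w²/(1 + w) (B(w) = 12 + 3*((w/(1 + w))*w) = 12 + 3*(w²/(1 + w)) = 12 + 3*w²/(1 + w))
(B(-2) + 9)*R(2) = (3*(4 + (-2)² + 4*(-2))/(1 - 2) + 9)*(-5) = (3*(4 + 4 - 8)/(-1) + 9)*(-5) = (3*(-1)*0 + 9)*(-5) = (0 + 9)*(-5) = 9*(-5) = -45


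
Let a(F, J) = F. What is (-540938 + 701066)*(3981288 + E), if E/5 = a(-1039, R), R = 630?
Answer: 636683819904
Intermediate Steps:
E = -5195 (E = 5*(-1039) = -5195)
(-540938 + 701066)*(3981288 + E) = (-540938 + 701066)*(3981288 - 5195) = 160128*3976093 = 636683819904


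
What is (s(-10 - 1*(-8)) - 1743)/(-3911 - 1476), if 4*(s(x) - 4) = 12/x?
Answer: 3481/10774 ≈ 0.32309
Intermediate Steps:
s(x) = 4 + 3/x (s(x) = 4 + (12/x)/4 = 4 + 3/x)
(s(-10 - 1*(-8)) - 1743)/(-3911 - 1476) = ((4 + 3/(-10 - 1*(-8))) - 1743)/(-3911 - 1476) = ((4 + 3/(-10 + 8)) - 1743)/(-5387) = ((4 + 3/(-2)) - 1743)*(-1/5387) = ((4 + 3*(-½)) - 1743)*(-1/5387) = ((4 - 3/2) - 1743)*(-1/5387) = (5/2 - 1743)*(-1/5387) = -3481/2*(-1/5387) = 3481/10774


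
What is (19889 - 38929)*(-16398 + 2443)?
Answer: 265703200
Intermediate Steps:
(19889 - 38929)*(-16398 + 2443) = -19040*(-13955) = 265703200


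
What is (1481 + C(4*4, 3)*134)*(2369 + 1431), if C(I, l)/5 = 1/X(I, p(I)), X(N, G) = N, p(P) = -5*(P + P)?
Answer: 5786925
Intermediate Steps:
p(P) = -10*P
C(I, l) = 5/I
(1481 + C(4*4, 3)*134)*(2369 + 1431) = (1481 + (5/((4*4)))*134)*(2369 + 1431) = (1481 + (5/16)*134)*3800 = (1481 + 335/8)*3800 = (12183/8)*3800 = 5786925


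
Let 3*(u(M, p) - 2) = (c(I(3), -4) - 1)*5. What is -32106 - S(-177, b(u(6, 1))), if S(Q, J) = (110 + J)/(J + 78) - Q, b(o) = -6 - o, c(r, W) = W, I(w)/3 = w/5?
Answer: -7586836/235 ≈ -32284.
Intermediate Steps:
I(w) = 3*w/5 (I(w) = 3*(w/5) = 3*w/5)
u(M, p) = -19/3 (u(M, p) = 2 + ((-4 - 1)*5)/3 = 2 + (-5*5)/3 = 2 + (⅓)*(-25) = 2 - 25/3 = -19/3)
S(Q, J) = -Q + (110 + J)/(78 + J) (S(Q, J) = (110 + J)/(78 + J) - Q = -Q + (110 + J)/(78 + J))
-32106 - S(-177, b(u(6, 1))) = -32106 - (110 + (-6 - 1*(-19/3)) - 78*(-177) - 1*(-6 - 1*(-19/3))*(-177))/(78 + (-6 - 1*(-19/3))) = -32106 - (110 + (-6 + 19/3) + 13806 - 1*(-6 + 19/3)*(-177))/(78 + (-6 + 19/3)) = -32106 - (110 + ⅓ + 13806 - 1*⅓*(-177))/(78 + ⅓) = -32106 - (110 + ⅓ + 13806 + 59)/235/3 = -32106 - 3*41926/(235*3) = -32106 - 1*41926/235 = -32106 - 41926/235 = -7586836/235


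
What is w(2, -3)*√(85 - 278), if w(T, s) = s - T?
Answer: -5*I*√193 ≈ -69.462*I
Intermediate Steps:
w(2, -3)*√(85 - 278) = (-3 - 1*2)*√(85 - 278) = (-3 - 2)*√(-193) = -5*I*√193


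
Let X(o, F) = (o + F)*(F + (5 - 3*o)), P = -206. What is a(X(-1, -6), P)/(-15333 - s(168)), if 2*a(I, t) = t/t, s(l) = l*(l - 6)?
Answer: -1/85098 ≈ -1.1751e-5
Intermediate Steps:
s(l) = l*(-6 + l)
X(o, F) = (F + o)*(5 + F - 3*o)
a(I, t) = ½ (a(I, t) = (t/t)/2 = (½)*1 = ½)
a(X(-1, -6), P)/(-15333 - s(168)) = 1/(2*(-15333 - 168*(-6 + 168))) = 1/(2*(-15333 - 168*162)) = 1/(2*(-15333 - 1*27216)) = 1/(2*(-15333 - 27216)) = (½)/(-42549) = (½)*(-1/42549) = -1/85098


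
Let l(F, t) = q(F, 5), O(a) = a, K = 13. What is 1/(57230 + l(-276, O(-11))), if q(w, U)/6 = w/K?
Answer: 13/742334 ≈ 1.7512e-5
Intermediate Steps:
q(w, U) = 6*w/13 (q(w, U) = 6*(w/13) = 6*w/13)
l(F, t) = 6*F/13
1/(57230 + l(-276, O(-11))) = 1/(57230 + (6/13)*(-276)) = 1/(57230 - 1656/13) = 1/(742334/13) = 13/742334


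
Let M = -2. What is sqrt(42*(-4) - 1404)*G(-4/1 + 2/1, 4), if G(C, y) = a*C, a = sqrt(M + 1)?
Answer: 4*sqrt(393) ≈ 79.297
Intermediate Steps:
a = I (a = sqrt(-2 + 1) = sqrt(-1) = I ≈ 1.0*I)
G(C, y) = I*C
sqrt(42*(-4) - 1404)*G(-4/1 + 2/1, 4) = sqrt(42*(-4) - 1404)*(I*(-4/1 + 2/1)) = sqrt(-168 - 1404)*(I*(-4*1 + 2*1)) = sqrt(-1572)*(I*(-4 + 2)) = (2*I*sqrt(393))*(I*(-2)) = (2*I*sqrt(393))*(-2*I) = 4*sqrt(393)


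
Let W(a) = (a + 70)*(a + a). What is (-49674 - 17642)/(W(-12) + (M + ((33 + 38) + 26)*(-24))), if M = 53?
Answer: 67316/3667 ≈ 18.357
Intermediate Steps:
W(a) = 2*a*(70 + a) (W(a) = (70 + a)*(2*a) = 2*a*(70 + a))
(-49674 - 17642)/(W(-12) + (M + ((33 + 38) + 26)*(-24))) = (-49674 - 17642)/(2*(-12)*(70 - 12) + (53 + ((33 + 38) + 26)*(-24))) = -67316/(2*(-12)*58 + (53 + (71 + 26)*(-24))) = -67316/(-1392 + (53 + 97*(-24))) = -67316/(-1392 + (53 - 2328)) = -67316/(-1392 - 2275) = -67316/(-3667) = -67316*(-1/3667) = 67316/3667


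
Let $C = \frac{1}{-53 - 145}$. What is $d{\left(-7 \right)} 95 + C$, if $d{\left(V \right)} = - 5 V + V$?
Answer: $\frac{526679}{198} \approx 2660.0$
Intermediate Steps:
$d{\left(V \right)} = - 4 V$
$C = - \frac{1}{198}$ ($C = \frac{1}{-198} = - \frac{1}{198} \approx -0.0050505$)
$d{\left(-7 \right)} 95 + C = \left(-4\right) \left(-7\right) 95 - \frac{1}{198} = 28 \cdot 95 - \frac{1}{198} = 2660 - \frac{1}{198} = \frac{526679}{198}$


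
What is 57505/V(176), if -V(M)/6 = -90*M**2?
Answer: 11501/3345408 ≈ 0.0034378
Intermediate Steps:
V(M) = 540*M**2 (V(M) = -(-540)*M**2 = 540*M**2)
57505/V(176) = 57505/((540*176**2)) = 57505/((540*30976)) = 57505/16727040 = 57505*(1/16727040) = 11501/3345408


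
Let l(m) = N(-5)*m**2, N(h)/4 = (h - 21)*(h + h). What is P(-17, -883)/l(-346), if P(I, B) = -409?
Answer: -409/124504640 ≈ -3.2850e-6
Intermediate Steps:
N(h) = 8*h*(-21 + h) (N(h) = 4*((h - 21)*(h + h)) = 4*((-21 + h)*(2*h)) = 4*(2*h*(-21 + h)) = 8*h*(-21 + h))
l(m) = 1040*m**2 (l(m) = (8*(-5)*(-21 - 5))*m**2 = (8*(-5)*(-26))*m**2 = 1040*m**2)
P(-17, -883)/l(-346) = -409/(1040*(-346)**2) = -409/(1040*119716) = -409/124504640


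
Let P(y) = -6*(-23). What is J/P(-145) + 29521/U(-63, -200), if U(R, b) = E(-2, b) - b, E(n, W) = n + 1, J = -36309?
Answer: -1050531/9154 ≈ -114.76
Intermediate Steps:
E(n, W) = 1 + n
U(R, b) = -1 - b (U(R, b) = (1 - 2) - b = -1 - b)
P(y) = 138
J/P(-145) + 29521/U(-63, -200) = -36309/138 + 29521/(-1 - 1*(-200)) = -36309*1/138 + 29521/(-1 + 200) = -12103/46 + 29521/199 = -1050531/9154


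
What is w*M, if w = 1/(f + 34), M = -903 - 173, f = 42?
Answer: -269/19 ≈ -14.158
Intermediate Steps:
M = -1076
w = 1/76 (w = 1/(42 + 34) = 1/76 ≈ 0.013158)
w*M = (1/76)*(-1076) = -269/19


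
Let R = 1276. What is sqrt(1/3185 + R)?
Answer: sqrt(264163965)/455 ≈ 35.721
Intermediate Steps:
sqrt(1/3185 + R) = sqrt(1/3185 + 1276) = sqrt(4064061/3185) = sqrt(264163965)/455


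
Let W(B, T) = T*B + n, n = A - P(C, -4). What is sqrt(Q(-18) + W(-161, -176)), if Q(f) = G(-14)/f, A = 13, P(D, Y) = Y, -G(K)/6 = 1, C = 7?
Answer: 2*sqrt(63795)/3 ≈ 168.38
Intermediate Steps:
G(K) = -6 (G(K) = -6*1 = -6)
n = 17 (n = 13 - 1*(-4) = 13 + 4 = 17)
Q(f) = -6/f
W(B, T) = 17 + B*T (W(B, T) = T*B + 17 = B*T + 17 = 17 + B*T)
sqrt(Q(-18) + W(-161, -176)) = sqrt(-6/(-18) + (17 - 161*(-176))) = sqrt(-6*(-1/18) + (17 + 28336)) = sqrt(1/3 + 28353) = sqrt(85060/3) = 2*sqrt(63795)/3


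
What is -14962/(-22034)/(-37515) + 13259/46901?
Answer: 5479630362164/19384312512255 ≈ 0.28268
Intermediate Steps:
-14962/(-22034)/(-37515) + 13259/46901 = -14962*(-1/22034)*(-1/37515) + 13259*(1/46901) = (7481/11017)*(-1/37515) + 13259/46901 = -7481/413302755 + 13259/46901 = 5479630362164/19384312512255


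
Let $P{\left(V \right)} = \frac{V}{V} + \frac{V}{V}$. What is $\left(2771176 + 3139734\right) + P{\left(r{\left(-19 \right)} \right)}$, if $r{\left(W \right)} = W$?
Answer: $5910912$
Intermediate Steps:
$P{\left(V \right)} = 2$ ($P{\left(V \right)} = 1 + 1 = 2$)
$\left(2771176 + 3139734\right) + P{\left(r{\left(-19 \right)} \right)} = \left(2771176 + 3139734\right) + 2 = 5910910 + 2 = 5910912$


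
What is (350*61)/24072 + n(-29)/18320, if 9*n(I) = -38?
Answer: 73318193/82687320 ≈ 0.88669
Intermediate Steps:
n(I) = -38/9 (n(I) = (⅑)*(-38) = -38/9)
(350*61)/24072 + n(-29)/18320 = (350*61)/24072 - 38/9/18320 = 21350*(1/24072) - 38/9*1/18320 = 10675/12036 - 19/82440 = 73318193/82687320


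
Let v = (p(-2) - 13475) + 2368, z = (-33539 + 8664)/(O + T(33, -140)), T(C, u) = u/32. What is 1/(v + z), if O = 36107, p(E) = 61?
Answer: -288821/3190515766 ≈ -9.0525e-5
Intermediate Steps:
T(C, u) = u/32 (T(C, u) = u*(1/32) = u/32)
z = -199000/288821 (z = (-33539 + 8664)/(36107 + (1/32)*(-140)) = -24875/(36107 - 35/8) = -24875/288821/8 = -24875*8/288821 = -199000/288821 ≈ -0.68901)
v = -11046 (v = (61 - 13475) + 2368 = -13414 + 2368 = -11046)
1/(v + z) = 1/(-11046 - 199000/288821) = 1/(-3190515766/288821) = -288821/3190515766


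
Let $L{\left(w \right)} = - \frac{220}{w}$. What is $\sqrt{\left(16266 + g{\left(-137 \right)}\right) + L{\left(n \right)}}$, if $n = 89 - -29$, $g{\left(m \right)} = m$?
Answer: $\frac{\sqrt{56138559}}{59} \approx 126.99$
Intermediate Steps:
$n = 118$ ($n = 89 + 29 = 118$)
$\sqrt{\left(16266 + g{\left(-137 \right)}\right) + L{\left(n \right)}} = \sqrt{\left(16266 - 137\right) - \frac{220}{118}} = \sqrt{16129 - \frac{110}{59}} = \sqrt{\frac{951501}{59}} = \frac{\sqrt{56138559}}{59}$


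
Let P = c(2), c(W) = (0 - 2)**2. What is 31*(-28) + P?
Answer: -864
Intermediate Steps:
c(W) = 4 (c(W) = (-2)**2 = 4)
P = 4
31*(-28) + P = 31*(-28) + 4 = -868 + 4 = -864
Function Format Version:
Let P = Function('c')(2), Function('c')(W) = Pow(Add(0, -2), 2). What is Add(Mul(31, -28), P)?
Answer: -864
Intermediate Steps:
Function('c')(W) = 4 (Function('c')(W) = Pow(-2, 2) = 4)
P = 4
Add(Mul(31, -28), P) = Add(Mul(31, -28), 4) = Add(-868, 4) = -864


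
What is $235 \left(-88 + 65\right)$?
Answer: $-5405$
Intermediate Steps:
$235 \left(-88 + 65\right) = 235 \left(-23\right) = -5405$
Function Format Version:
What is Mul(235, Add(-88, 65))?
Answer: -5405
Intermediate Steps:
Mul(235, Add(-88, 65)) = Mul(235, -23) = -5405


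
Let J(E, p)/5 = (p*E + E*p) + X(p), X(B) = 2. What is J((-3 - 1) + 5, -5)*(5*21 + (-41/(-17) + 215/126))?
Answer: -4674620/1071 ≈ -4364.7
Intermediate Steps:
J(E, p) = 10 + 10*E*p (J(E, p) = 5*((p*E + E*p) + 2) = 5*((E*p + E*p) + 2) = 5*(2*E*p + 2) = 5*(2 + 2*E*p) = 10 + 10*E*p)
J((-3 - 1) + 5, -5)*(5*21 + (-41/(-17) + 215/126)) = (10 + 10*((-3 - 1) + 5)*(-5))*(5*21 + (-41/(-17) + 215/126)) = (10 + 10*(-4 + 5)*(-5))*(105 + (-41*(-1/17) + 215*(1/126))) = (10 + 10*1*(-5))*(105 + (41/17 + 215/126)) = (10 - 50)*(105 + 8821/2142) = -40*233731/2142 = -4674620/1071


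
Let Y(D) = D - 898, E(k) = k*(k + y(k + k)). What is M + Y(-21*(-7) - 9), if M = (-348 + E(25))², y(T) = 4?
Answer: 141369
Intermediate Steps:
E(k) = k*(4 + k) (E(k) = k*(k + 4) = k*(4 + k))
Y(D) = -898 + D
M = 142129 (M = (-348 + 25*(4 + 25))² = (-348 + 25*29)² = (-348 + 725)² = 377² = 142129)
M + Y(-21*(-7) - 9) = 142129 + (-898 + (-21*(-7) - 9)) = 142129 + (-898 + (147 - 9)) = 142129 + (-898 + 138) = 142129 - 760 = 141369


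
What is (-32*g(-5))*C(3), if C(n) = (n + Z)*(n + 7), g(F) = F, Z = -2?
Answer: 1600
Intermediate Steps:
C(n) = (-2 + n)*(7 + n) (C(n) = (n - 2)*(n + 7) = (-2 + n)*(7 + n))
(-32*g(-5))*C(3) = (-32*(-5))*(-14 + 3² + 5*3) = 160*(-14 + 9 + 15) = 160*10 = 1600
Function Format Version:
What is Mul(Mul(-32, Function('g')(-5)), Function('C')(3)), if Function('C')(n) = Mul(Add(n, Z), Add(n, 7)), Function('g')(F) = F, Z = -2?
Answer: 1600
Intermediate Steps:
Function('C')(n) = Mul(Add(-2, n), Add(7, n)) (Function('C')(n) = Mul(Add(n, -2), Add(n, 7)) = Mul(Add(-2, n), Add(7, n)))
Mul(Mul(-32, Function('g')(-5)), Function('C')(3)) = Mul(Mul(-32, -5), Add(-14, Pow(3, 2), Mul(5, 3))) = Mul(160, Add(-14, 9, 15)) = Mul(160, 10) = 1600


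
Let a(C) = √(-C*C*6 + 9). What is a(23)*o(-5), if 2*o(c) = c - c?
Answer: 0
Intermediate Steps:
o(c) = 0 (o(c) = (c - c)/2 = (½)*0 = 0)
a(C) = √(9 - 6*C²) (a(C) = √(-C²*6 + 9) = √(-6*C² + 9) = √(9 - 6*C²))
a(23)*o(-5) = √(9 - 6*23²)*0 = √(9 - 6*529)*0 = √(9 - 3174)*0 = √(-3165)*0 = (I*√3165)*0 = 0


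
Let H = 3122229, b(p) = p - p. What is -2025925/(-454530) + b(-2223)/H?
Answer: 2915/654 ≈ 4.4572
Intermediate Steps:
b(p) = 0
-2025925/(-454530) + b(-2223)/H = -2025925/(-454530) + 0/3122229 = -2025925*(-1/454530) + 0*(1/3122229) = 2915/654 + 0 = 2915/654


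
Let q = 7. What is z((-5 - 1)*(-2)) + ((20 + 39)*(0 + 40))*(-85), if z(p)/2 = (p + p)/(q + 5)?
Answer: -200596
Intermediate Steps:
z(p) = p/3 (z(p) = 2*((p + p)/(7 + 5)) = 2*((2*p)/12) = 2*((2*p)*(1/12)) = 2*(p/6) = p/3)
z((-5 - 1)*(-2)) + ((20 + 39)*(0 + 40))*(-85) = ((-5 - 1)*(-2))/3 + ((20 + 39)*(0 + 40))*(-85) = (-6*(-2))/3 + (59*40)*(-85) = (1/3)*12 + 2360*(-85) = 4 - 200600 = -200596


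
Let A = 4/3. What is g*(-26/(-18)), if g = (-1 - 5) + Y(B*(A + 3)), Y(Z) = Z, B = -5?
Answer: -1079/27 ≈ -39.963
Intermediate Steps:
A = 4/3 (A = 4*(1/3) = 4/3 ≈ 1.3333)
g = -83/3 (g = (-1 - 5) - 5*(4/3 + 3) = -6 - 5*13/3 = -6 - 65/3 = -83/3 ≈ -27.667)
g*(-26/(-18)) = -(-2158)/(3*(-18)) = -(-2158)*(-1)/(3*18) = -83/3*13/9 = -1079/27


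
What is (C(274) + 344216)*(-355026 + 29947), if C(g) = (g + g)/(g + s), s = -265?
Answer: -1007254680868/9 ≈ -1.1192e+11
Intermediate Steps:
C(g) = 2*g/(-265 + g) (C(g) = (g + g)/(g - 265) = (2*g)/(-265 + g) = 2*g/(-265 + g))
(C(274) + 344216)*(-355026 + 29947) = (2*274/(-265 + 274) + 344216)*(-355026 + 29947) = (2*274/9 + 344216)*(-325079) = (2*274*(⅑) + 344216)*(-325079) = (548/9 + 344216)*(-325079) = (3098492/9)*(-325079) = -1007254680868/9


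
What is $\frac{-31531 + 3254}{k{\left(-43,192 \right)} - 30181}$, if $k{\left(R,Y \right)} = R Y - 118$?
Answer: $\frac{28277}{38555} \approx 0.73342$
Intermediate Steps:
$k{\left(R,Y \right)} = -118 + R Y$
$\frac{-31531 + 3254}{k{\left(-43,192 \right)} - 30181} = \frac{-31531 + 3254}{\left(-118 - 8256\right) - 30181} = - \frac{28277}{\left(-118 - 8256\right) - 30181} = - \frac{28277}{-8374 - 30181} = - \frac{28277}{-38555} = \left(-28277\right) \left(- \frac{1}{38555}\right) = \frac{28277}{38555}$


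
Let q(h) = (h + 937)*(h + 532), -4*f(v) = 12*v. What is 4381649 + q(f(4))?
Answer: 4862649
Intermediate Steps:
f(v) = -3*v
q(h) = (532 + h)*(937 + h) (q(h) = (937 + h)*(532 + h) = (532 + h)*(937 + h))
4381649 + q(f(4)) = 4381649 + (498484 + (-3*4)**2 + 1469*(-3*4)) = 4381649 + (498484 + (-12)**2 + 1469*(-12)) = 4381649 + (498484 + 144 - 17628) = 4381649 + 481000 = 4862649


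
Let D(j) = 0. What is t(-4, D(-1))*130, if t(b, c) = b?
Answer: -520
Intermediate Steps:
t(-4, D(-1))*130 = -4*130 = -520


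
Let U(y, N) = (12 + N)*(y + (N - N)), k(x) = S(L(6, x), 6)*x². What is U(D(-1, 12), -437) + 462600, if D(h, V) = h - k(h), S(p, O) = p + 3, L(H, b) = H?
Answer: 466850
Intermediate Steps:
S(p, O) = 3 + p
k(x) = 9*x² (k(x) = (3 + 6)*x² = 9*x²)
D(h, V) = h - 9*h²
U(y, N) = y*(12 + N) (U(y, N) = (12 + N)*(y + 0) = (12 + N)*y = y*(12 + N))
U(D(-1, 12), -437) + 462600 = (-(1 - 9*(-1)))*(12 - 437) + 462600 = -(1 + 9)*(-425) + 462600 = -1*10*(-425) + 462600 = -10*(-425) + 462600 = 4250 + 462600 = 466850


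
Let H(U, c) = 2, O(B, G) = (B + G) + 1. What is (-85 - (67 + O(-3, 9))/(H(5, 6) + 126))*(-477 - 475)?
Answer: 651763/8 ≈ 81470.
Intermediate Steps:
O(B, G) = 1 + B + G
(-85 - (67 + O(-3, 9))/(H(5, 6) + 126))*(-477 - 475) = (-85 - (67 + (1 - 3 + 9))/(2 + 126))*(-477 - 475) = (-85 - (67 + 7)/128)*(-952) = (-85 - 74/128)*(-952) = (-85 - 1*37/64)*(-952) = (-85 - 37/64)*(-952) = -5477/64*(-952) = 651763/8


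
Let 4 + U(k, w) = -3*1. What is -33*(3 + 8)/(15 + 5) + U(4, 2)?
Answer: -503/20 ≈ -25.150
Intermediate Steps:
U(k, w) = -7 (U(k, w) = -4 - 3*1 = -4 - 3 = -7)
-33*(3 + 8)/(15 + 5) + U(4, 2) = -33*(3 + 8)/(15 + 5) - 7 = -363/20 - 7 = -503/20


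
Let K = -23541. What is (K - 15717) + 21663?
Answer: -17595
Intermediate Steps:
(K - 15717) + 21663 = (-23541 - 15717) + 21663 = -39258 + 21663 = -17595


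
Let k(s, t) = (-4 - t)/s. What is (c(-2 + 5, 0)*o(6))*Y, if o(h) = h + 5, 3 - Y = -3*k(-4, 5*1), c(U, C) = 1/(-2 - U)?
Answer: -429/20 ≈ -21.450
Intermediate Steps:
k(s, t) = (-4 - t)/s
Y = 39/4 (Y = 3 - (-3)*(-4 - 5)/(-4) = 3 - (-3)*(-(-4 - 1*5)/4) = 3 - (-3)*(-(-4 - 5)/4) = 3 - (-3)*(-¼*(-9)) = 3 - (-3)*9/4 = 3 - 1*(-27/4) = 3 + 27/4 = 39/4 ≈ 9.7500)
o(h) = 5 + h
(c(-2 + 5, 0)*o(6))*Y = ((-1/(2 + (-2 + 5)))*(5 + 6))*(39/4) = (-1/(2 + 3)*11)*(39/4) = (-1/5*11)*(39/4) = (-1*⅕*11)*(39/4) = -⅕*11*(39/4) = -11/5*39/4 = -429/20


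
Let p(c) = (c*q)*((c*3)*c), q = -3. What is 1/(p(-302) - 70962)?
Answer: 1/247821510 ≈ 4.0352e-9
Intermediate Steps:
p(c) = -9*c³ (p(c) = (c*(-3))*((c*3)*c) = (-3*c)*((3*c)*c) = (-3*c)*(3*c²) = -9*c³)
1/(p(-302) - 70962) = 1/(-9*(-302)³ - 70962) = 1/(-9*(-27543608) - 70962) = 1/(247892472 - 70962) = 1/247821510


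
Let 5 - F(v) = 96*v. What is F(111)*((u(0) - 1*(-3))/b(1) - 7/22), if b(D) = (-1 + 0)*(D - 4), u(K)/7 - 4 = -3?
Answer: -2119549/66 ≈ -32114.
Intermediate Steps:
u(K) = 7 (u(K) = 28 + 7*(-3) = 28 - 21 = 7)
F(v) = 5 - 96*v
b(D) = 4 - D (b(D) = -(-4 + D) = 4 - D)
F(111)*((u(0) - 1*(-3))/b(1) - 7/22) = (5 - 96*111)*((7 - 1*(-3))/(4 - 1*1) - 7/22) = (5 - 10656)*((7 + 3)/(4 - 1) - 7*1/22) = -10651*(10/3 - 7/22) = -10651*199/66 = -2119549/66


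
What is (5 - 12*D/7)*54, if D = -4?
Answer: 4482/7 ≈ 640.29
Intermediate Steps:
(5 - 12*D/7)*54 = (5 - (-48)/7)*54 = (5 - 12*(-4/7))*54 = (5 + 48/7)*54 = (83/7)*54 = 4482/7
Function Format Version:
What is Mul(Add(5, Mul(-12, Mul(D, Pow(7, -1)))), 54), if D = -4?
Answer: Rational(4482, 7) ≈ 640.29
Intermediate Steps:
Mul(Add(5, Mul(-12, Mul(D, Pow(7, -1)))), 54) = Mul(Add(5, Mul(-12, Mul(-4, Pow(7, -1)))), 54) = Mul(Add(5, Mul(-12, Mul(-4, Rational(1, 7)))), 54) = Mul(Add(5, Mul(-12, Rational(-4, 7))), 54) = Mul(Add(5, Rational(48, 7)), 54) = Mul(Rational(83, 7), 54) = Rational(4482, 7)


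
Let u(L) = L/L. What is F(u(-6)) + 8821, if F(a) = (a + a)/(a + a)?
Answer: 8822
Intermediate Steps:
u(L) = 1
F(a) = 1 (F(a) = (2*a)/((2*a)) = (2*a)*(1/(2*a)) = 1)
F(u(-6)) + 8821 = 1 + 8821 = 8822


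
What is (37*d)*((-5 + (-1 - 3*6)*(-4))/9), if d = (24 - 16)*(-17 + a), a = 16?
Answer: -21016/9 ≈ -2335.1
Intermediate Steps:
d = -8 (d = (24 - 16)*(-17 + 16) = 8*(-1) = -8)
(37*d)*((-5 + (-1 - 3*6)*(-4))/9) = (37*(-8))*((-5 + (-1 - 3*6)*(-4))/9) = -296*(-5 + (-1 - 18)*(-4))/9 = -296*(-5 - 19*(-4))/9 = -296*(-5 + 76)/9 = -21016/9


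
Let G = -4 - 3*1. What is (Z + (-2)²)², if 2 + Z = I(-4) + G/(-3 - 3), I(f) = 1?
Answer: 625/36 ≈ 17.361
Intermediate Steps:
G = -7 (G = -4 - 3 = -7)
Z = ⅙ (Z = -2 + (1 - 7/(-3 - 3)) = -2 + (1 - 7/(-6)) = -2 + (1 - ⅙*(-7)) = -2 + (1 + 7/6) = -2 + 13/6 = ⅙ ≈ 0.16667)
(Z + (-2)²)² = (⅙ + (-2)²)² = (⅙ + 4)² = (25/6)² = 625/36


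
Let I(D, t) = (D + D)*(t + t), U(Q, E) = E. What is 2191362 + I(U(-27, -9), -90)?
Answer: 2194602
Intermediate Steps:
I(D, t) = 4*D*t (I(D, t) = (2*D)*(2*t) = 4*D*t)
2191362 + I(U(-27, -9), -90) = 2191362 + 4*(-9)*(-90) = 2191362 + 3240 = 2194602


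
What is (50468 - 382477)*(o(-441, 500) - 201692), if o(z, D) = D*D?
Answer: -16038690772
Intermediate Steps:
o(z, D) = D²
(50468 - 382477)*(o(-441, 500) - 201692) = (50468 - 382477)*(500² - 201692) = -332009*(250000 - 201692) = -332009*48308 = -16038690772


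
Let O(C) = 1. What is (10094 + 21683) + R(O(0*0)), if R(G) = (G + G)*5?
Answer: 31787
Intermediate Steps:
R(G) = 10*G (R(G) = (2*G)*5 = 10*G)
(10094 + 21683) + R(O(0*0)) = (10094 + 21683) + 10*1 = 31777 + 10 = 31787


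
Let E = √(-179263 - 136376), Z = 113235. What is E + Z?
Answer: 113235 + 3*I*√35071 ≈ 1.1324e+5 + 561.82*I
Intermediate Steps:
E = 3*I*√35071 (E = √(-315639) = 3*I*√35071 ≈ 561.82*I)
E + Z = 3*I*√35071 + 113235 = 113235 + 3*I*√35071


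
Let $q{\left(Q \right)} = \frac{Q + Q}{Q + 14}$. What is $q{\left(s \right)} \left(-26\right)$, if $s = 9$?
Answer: $- \frac{468}{23} \approx -20.348$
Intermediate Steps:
$q{\left(Q \right)} = \frac{2 Q}{14 + Q}$
$q{\left(s \right)} \left(-26\right) = 2 \cdot 9 \frac{1}{14 + 9} \left(-26\right) = 2 \cdot 9 \cdot \frac{1}{23} \left(-26\right) = \frac{18}{23} \left(-26\right) = - \frac{468}{23}$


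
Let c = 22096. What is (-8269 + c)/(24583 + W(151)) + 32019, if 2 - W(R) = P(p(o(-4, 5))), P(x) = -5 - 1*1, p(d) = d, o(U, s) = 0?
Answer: 262464352/8197 ≈ 32020.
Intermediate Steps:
P(x) = -6 (P(x) = -5 - 1 = -6)
W(R) = 8 (W(R) = 2 - 1*(-6) = 2 + 6 = 8)
(-8269 + c)/(24583 + W(151)) + 32019 = (-8269 + 22096)/(24583 + 8) + 32019 = 13827/24591 + 32019 = 13827*(1/24591) + 32019 = 4609/8197 + 32019 = 262464352/8197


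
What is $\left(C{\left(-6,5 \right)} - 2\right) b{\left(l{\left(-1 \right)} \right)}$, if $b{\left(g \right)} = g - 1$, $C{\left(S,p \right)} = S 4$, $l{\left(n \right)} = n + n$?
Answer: $78$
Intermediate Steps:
$l{\left(n \right)} = 2 n$
$C{\left(S,p \right)} = 4 S$
$b{\left(g \right)} = -1 + g$
$\left(C{\left(-6,5 \right)} - 2\right) b{\left(l{\left(-1 \right)} \right)} = \left(4 \left(-6\right) - 2\right) \left(-1 + 2 \left(-1\right)\right) = \left(-24 - 2\right) \left(-1 - 2\right) = \left(-26\right) \left(-3\right) = 78$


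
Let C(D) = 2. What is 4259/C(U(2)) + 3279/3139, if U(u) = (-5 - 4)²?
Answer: 13375559/6278 ≈ 2130.5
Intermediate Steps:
U(u) = 81 (U(u) = (-9)² = 81)
4259/C(U(2)) + 3279/3139 = 4259/2 + 3279/3139 = 13375559/6278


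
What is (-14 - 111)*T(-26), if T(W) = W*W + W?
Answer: -81250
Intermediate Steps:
T(W) = W + W**2 (T(W) = W**2 + W = W + W**2)
(-14 - 111)*T(-26) = (-14 - 111)*(-26*(1 - 26)) = -(-3250)*(-25) = -125*650 = -81250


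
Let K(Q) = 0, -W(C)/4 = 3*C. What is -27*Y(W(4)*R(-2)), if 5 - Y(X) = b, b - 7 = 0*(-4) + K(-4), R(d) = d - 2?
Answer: 54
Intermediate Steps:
W(C) = -12*C
R(d) = -2 + d
b = 7 (b = 7 + (0*(-4) + 0) = 7 + (0 + 0) = 7 + 0 = 7)
Y(X) = -2 (Y(X) = 5 - 1*7 = 5 - 7 = -2)
-27*Y(W(4)*R(-2)) = -27*(-2) = 54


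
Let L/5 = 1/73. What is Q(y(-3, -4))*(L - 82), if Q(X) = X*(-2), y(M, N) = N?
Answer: -47848/73 ≈ -655.45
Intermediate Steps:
Q(X) = -2*X
L = 5/73 ≈ 0.068493
Q(y(-3, -4))*(L - 82) = (-2*(-4))*(5/73 - 82) = 8*(-5981/73) = -47848/73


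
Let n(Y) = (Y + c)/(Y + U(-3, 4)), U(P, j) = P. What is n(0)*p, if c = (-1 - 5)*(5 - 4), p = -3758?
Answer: -7516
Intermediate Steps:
c = -6 (c = -6*1 = -6)
n(Y) = (-6 + Y)/(-3 + Y) (n(Y) = (Y - 6)/(Y - 3) = (-6 + Y)/(-3 + Y))
n(0)*p = ((-6 + 0)/(-3 + 0))*(-3758) = (-6/(-3))*(-3758) = -⅓*(-6)*(-3758) = 2*(-3758) = -7516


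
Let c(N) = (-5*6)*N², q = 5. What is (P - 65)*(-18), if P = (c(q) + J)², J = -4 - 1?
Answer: -10259280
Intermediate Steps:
c(N) = -30*N²
J = -5
P = 570025 (P = (-30*5² - 5)² = (-30*25 - 5)² = (-750 - 5)² = (-755)² = 570025)
(P - 65)*(-18) = (570025 - 65)*(-18) = 569960*(-18) = -10259280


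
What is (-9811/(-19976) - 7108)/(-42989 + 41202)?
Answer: 141979597/35697112 ≈ 3.9773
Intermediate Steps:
(-9811/(-19976) - 7108)/(-42989 + 41202) = (-9811*(-1/19976) - 7108)/(-1787) = (9811/19976 - 7108)*(-1/1787) = -141979597/19976*(-1/1787) = 141979597/35697112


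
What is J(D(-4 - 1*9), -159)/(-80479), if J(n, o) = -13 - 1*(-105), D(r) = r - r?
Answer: -92/80479 ≈ -0.0011432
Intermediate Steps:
D(r) = 0
J(n, o) = 92 (J(n, o) = -13 + 105 = 92)
J(D(-4 - 1*9), -159)/(-80479) = 92/(-80479) = 92*(-1/80479) = -92/80479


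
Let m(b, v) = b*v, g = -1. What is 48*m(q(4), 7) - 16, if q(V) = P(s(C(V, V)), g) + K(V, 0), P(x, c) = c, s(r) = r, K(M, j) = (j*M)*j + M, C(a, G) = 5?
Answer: 992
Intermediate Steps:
K(M, j) = M + M*j² (K(M, j) = (M*j)*j + M = M*j² + M = M + M*j²)
q(V) = -1 + V (q(V) = -1 + V*(1 + 0²) = -1 + V*(1 + 0) = -1 + V*1 = -1 + V)
48*m(q(4), 7) - 16 = 48*((-1 + 4)*7) - 16 = 48*(3*7) - 16 = 48*21 - 16 = 1008 - 16 = 992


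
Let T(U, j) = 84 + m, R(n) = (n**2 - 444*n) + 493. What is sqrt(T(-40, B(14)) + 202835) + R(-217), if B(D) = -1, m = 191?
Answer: 143930 + sqrt(203110) ≈ 1.4438e+5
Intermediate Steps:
R(n) = 493 + n**2 - 444*n
T(U, j) = 275 (T(U, j) = 84 + 191 = 275)
sqrt(T(-40, B(14)) + 202835) + R(-217) = sqrt(275 + 202835) + (493 + (-217)**2 - 444*(-217)) = sqrt(203110) + (493 + 47089 + 96348) = sqrt(203110) + 143930 = 143930 + sqrt(203110)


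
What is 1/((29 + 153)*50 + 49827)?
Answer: 1/58927 ≈ 1.6970e-5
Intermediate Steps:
1/((29 + 153)*50 + 49827) = 1/(182*50 + 49827) = 1/(9100 + 49827) = 1/58927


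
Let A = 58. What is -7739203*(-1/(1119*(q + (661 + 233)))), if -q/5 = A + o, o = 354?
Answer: -7739203/1304754 ≈ -5.9315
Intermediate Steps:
q = -2060 (q = -5*(58 + 354) = -5*412 = -2060)
-7739203*(-1/(1119*(q + (661 + 233)))) = -7739203*(-1/(1119*(-2060 + (661 + 233)))) = -7739203*(-1/(1119*(-2060 + 894))) = -7739203/((-1119*(-1166))) = -7739203/1304754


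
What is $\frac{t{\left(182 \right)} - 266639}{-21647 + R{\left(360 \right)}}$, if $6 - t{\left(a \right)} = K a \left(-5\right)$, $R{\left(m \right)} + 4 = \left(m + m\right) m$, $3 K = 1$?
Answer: $- \frac{798989}{712647} \approx -1.1212$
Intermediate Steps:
$K = \frac{1}{3}$ ($K = \frac{1}{3} \cdot 1 = \frac{1}{3} \approx 0.33333$)
$R{\left(m \right)} = -4 + 2 m^{2}$ ($R{\left(m \right)} = -4 + \left(m + m\right) m = -4 + 2 m m = -4 + 2 m^{2}$)
$t{\left(a \right)} = 6 + \frac{5 a}{3}$ ($t{\left(a \right)} = 6 - \frac{a}{3} \left(-5\right) = 6 - - \frac{5 a}{3} = 6 + \frac{5 a}{3}$)
$\frac{t{\left(182 \right)} - 266639}{-21647 + R{\left(360 \right)}} = \frac{\left(6 + \frac{5}{3} \cdot 182\right) - 266639}{-21647 - \left(4 - 2 \cdot 360^{2}\right)} = \frac{\left(6 + \frac{910}{3}\right) - 266639}{-21647 + \left(-4 + 2 \cdot 129600\right)} = \frac{\frac{928}{3} - 266639}{-21647 + \left(-4 + 259200\right)} = - \frac{798989}{3 \left(-21647 + 259196\right)} = - \frac{798989}{3 \cdot 237549} = \left(- \frac{798989}{3}\right) \frac{1}{237549} = - \frac{798989}{712647}$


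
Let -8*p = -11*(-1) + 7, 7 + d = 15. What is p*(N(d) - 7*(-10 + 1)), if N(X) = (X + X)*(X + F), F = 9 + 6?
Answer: -3879/4 ≈ -969.75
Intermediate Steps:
F = 15
d = 8 (d = -7 + 15 = 8)
N(X) = 2*X*(15 + X) (N(X) = (X + X)*(X + 15) = (2*X)*(15 + X) = 2*X*(15 + X))
p = -9/4 (p = -(-11*(-1) + 7)/8 = -(11 + 7)/8 = -⅛*18 = -9/4 ≈ -2.2500)
p*(N(d) - 7*(-10 + 1)) = -9*(2*8*(15 + 8) - 7*(-10 + 1))/4 = -9*(2*8*23 - 7*(-9))/4 = -9*(368 + 63)/4 = -9/4*431 = -3879/4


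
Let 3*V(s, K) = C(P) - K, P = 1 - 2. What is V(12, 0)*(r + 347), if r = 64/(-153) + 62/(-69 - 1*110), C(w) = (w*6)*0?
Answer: 0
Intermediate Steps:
P = -1
C(w) = 0 (C(w) = (6*w)*0 = 0)
V(s, K) = -K/3 (V(s, K) = (0 - K)/3 = (-K)/3 = -K/3)
r = -20942/27387 (r = 64*(-1/153) + 62/(-69 - 110) = -64/153 + 62/(-179) = -64/153 + 62*(-1/179) = -64/153 - 62/179 = -20942/27387 ≈ -0.76467)
V(12, 0)*(r + 347) = (-1/3*0)*(-20942/27387 + 347) = 0*(9482347/27387) = 0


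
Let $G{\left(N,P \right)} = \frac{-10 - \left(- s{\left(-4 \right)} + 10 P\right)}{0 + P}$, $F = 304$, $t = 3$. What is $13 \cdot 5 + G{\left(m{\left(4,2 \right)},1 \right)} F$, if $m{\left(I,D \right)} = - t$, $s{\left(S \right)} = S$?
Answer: $-7231$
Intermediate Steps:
$m{\left(I,D \right)} = -3$ ($m{\left(I,D \right)} = \left(-1\right) 3 = -3$)
$G{\left(N,P \right)} = \frac{-14 - 10 P}{P}$ ($G{\left(N,P \right)} = \frac{-10 - \left(4 + 10 P\right)}{0 + P} = \frac{-10 - \left(4 + 10 P\right)}{P} = \frac{-14 - 10 P}{P}$)
$13 \cdot 5 + G{\left(m{\left(4,2 \right)},1 \right)} F = 13 \cdot 5 + \left(-10 - \frac{14}{1}\right) 304 = 65 + \left(-10 - 14\right) 304 = 65 - 7296 = -7231$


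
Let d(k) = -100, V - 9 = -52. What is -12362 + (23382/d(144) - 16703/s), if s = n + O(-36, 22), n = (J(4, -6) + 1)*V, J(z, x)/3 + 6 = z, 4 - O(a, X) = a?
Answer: -32286371/2550 ≈ -12661.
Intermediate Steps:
V = -43 (V = 9 - 52 = -43)
O(a, X) = 4 - a
J(z, x) = -18 + 3*z
n = 215 (n = ((-18 + 3*4) + 1)*(-43) = ((-18 + 12) + 1)*(-43) = (-6 + 1)*(-43) = -5*(-43) = 215)
s = 255 (s = 215 + (4 - 1*(-36)) = 215 + (4 + 36) = 215 + 40 = 255)
-12362 + (23382/d(144) - 16703/s) = -12362 + (23382/(-100) - 16703/255) = -12362 + (23382*(-1/100) - 16703*1/255) = -12362 + (-11691/50 - 16703/255) = -12362 - 763271/2550 = -32286371/2550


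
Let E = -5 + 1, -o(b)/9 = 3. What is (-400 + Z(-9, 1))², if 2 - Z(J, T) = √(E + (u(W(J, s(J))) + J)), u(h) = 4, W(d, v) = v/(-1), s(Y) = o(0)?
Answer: 158395 + 2388*I ≈ 1.584e+5 + 2388.0*I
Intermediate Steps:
o(b) = -27 (o(b) = -9*3 = -27)
s(Y) = -27
W(d, v) = -v (W(d, v) = v*(-1) = -v)
E = -4
Z(J, T) = 2 - √J (Z(J, T) = 2 - √(-4 + (4 + J)) = 2 - √J)
(-400 + Z(-9, 1))² = (-400 + (2 - √(-9)))² = (-400 + (2 - 3*I))² = (-398 - 3*I)²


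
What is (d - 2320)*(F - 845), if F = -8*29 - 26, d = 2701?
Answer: -420243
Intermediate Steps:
F = -258 (F = -232 - 26 = -258)
(d - 2320)*(F - 845) = (2701 - 2320)*(-258 - 845) = 381*(-1103) = -420243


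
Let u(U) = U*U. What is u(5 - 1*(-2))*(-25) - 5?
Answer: -1230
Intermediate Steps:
u(U) = U²
u(5 - 1*(-2))*(-25) - 5 = (5 - 1*(-2))²*(-25) - 5 = (5 + 2)²*(-25) - 5 = 7²*(-25) - 5 = 49*(-25) - 5 = -1225 - 5 = -1230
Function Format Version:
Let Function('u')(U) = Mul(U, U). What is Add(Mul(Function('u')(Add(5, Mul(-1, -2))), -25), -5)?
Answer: -1230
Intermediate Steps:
Function('u')(U) = Pow(U, 2)
Add(Mul(Function('u')(Add(5, Mul(-1, -2))), -25), -5) = Add(Mul(Pow(Add(5, Mul(-1, -2)), 2), -25), -5) = Add(Mul(Pow(Add(5, 2), 2), -25), -5) = Add(Mul(Pow(7, 2), -25), -5) = Add(Mul(49, -25), -5) = Add(-1225, -5) = -1230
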